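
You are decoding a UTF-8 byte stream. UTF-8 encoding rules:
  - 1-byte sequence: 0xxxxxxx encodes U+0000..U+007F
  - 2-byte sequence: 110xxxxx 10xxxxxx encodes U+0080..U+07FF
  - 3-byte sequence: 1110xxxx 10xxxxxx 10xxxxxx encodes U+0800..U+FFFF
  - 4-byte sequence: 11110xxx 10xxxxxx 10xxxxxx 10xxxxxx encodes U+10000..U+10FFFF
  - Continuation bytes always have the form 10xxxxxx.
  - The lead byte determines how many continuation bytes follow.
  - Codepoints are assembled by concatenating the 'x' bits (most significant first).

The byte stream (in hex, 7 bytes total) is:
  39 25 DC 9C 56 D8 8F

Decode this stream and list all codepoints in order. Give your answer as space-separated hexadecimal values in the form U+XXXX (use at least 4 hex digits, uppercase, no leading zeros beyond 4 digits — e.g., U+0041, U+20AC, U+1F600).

Byte[0]=39: 1-byte ASCII. cp=U+0039
Byte[1]=25: 1-byte ASCII. cp=U+0025
Byte[2]=DC: 2-byte lead, need 1 cont bytes. acc=0x1C
Byte[3]=9C: continuation. acc=(acc<<6)|0x1C=0x71C
Completed: cp=U+071C (starts at byte 2)
Byte[4]=56: 1-byte ASCII. cp=U+0056
Byte[5]=D8: 2-byte lead, need 1 cont bytes. acc=0x18
Byte[6]=8F: continuation. acc=(acc<<6)|0x0F=0x60F
Completed: cp=U+060F (starts at byte 5)

Answer: U+0039 U+0025 U+071C U+0056 U+060F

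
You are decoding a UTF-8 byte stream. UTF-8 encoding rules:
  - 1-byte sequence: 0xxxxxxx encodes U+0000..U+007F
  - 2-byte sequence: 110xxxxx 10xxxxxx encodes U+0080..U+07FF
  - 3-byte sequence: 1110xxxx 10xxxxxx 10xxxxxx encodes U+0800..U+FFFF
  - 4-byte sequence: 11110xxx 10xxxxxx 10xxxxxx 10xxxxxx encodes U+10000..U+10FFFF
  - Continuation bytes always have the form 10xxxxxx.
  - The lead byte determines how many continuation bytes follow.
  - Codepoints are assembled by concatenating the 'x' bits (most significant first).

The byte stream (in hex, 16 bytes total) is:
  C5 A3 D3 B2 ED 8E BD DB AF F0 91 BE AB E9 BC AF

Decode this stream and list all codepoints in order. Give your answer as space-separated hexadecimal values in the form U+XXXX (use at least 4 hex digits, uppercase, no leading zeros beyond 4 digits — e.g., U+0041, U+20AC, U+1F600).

Byte[0]=C5: 2-byte lead, need 1 cont bytes. acc=0x5
Byte[1]=A3: continuation. acc=(acc<<6)|0x23=0x163
Completed: cp=U+0163 (starts at byte 0)
Byte[2]=D3: 2-byte lead, need 1 cont bytes. acc=0x13
Byte[3]=B2: continuation. acc=(acc<<6)|0x32=0x4F2
Completed: cp=U+04F2 (starts at byte 2)
Byte[4]=ED: 3-byte lead, need 2 cont bytes. acc=0xD
Byte[5]=8E: continuation. acc=(acc<<6)|0x0E=0x34E
Byte[6]=BD: continuation. acc=(acc<<6)|0x3D=0xD3BD
Completed: cp=U+D3BD (starts at byte 4)
Byte[7]=DB: 2-byte lead, need 1 cont bytes. acc=0x1B
Byte[8]=AF: continuation. acc=(acc<<6)|0x2F=0x6EF
Completed: cp=U+06EF (starts at byte 7)
Byte[9]=F0: 4-byte lead, need 3 cont bytes. acc=0x0
Byte[10]=91: continuation. acc=(acc<<6)|0x11=0x11
Byte[11]=BE: continuation. acc=(acc<<6)|0x3E=0x47E
Byte[12]=AB: continuation. acc=(acc<<6)|0x2B=0x11FAB
Completed: cp=U+11FAB (starts at byte 9)
Byte[13]=E9: 3-byte lead, need 2 cont bytes. acc=0x9
Byte[14]=BC: continuation. acc=(acc<<6)|0x3C=0x27C
Byte[15]=AF: continuation. acc=(acc<<6)|0x2F=0x9F2F
Completed: cp=U+9F2F (starts at byte 13)

Answer: U+0163 U+04F2 U+D3BD U+06EF U+11FAB U+9F2F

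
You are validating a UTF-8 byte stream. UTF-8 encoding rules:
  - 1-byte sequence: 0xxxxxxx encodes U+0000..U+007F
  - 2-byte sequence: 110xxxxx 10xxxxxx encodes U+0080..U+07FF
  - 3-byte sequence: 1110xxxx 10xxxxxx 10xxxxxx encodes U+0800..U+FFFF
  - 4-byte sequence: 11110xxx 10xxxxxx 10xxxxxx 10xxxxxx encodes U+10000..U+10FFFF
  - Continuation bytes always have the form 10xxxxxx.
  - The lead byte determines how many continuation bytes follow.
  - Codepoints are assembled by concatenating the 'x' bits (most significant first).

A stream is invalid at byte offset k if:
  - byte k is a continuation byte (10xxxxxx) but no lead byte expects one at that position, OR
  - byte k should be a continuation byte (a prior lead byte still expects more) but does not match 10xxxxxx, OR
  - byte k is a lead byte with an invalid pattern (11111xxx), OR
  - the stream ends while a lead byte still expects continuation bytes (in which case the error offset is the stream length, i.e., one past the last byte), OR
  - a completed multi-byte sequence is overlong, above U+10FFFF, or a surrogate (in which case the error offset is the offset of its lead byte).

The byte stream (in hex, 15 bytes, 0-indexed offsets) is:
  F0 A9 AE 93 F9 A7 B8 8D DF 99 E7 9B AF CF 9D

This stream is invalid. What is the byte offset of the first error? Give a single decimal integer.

Byte[0]=F0: 4-byte lead, need 3 cont bytes. acc=0x0
Byte[1]=A9: continuation. acc=(acc<<6)|0x29=0x29
Byte[2]=AE: continuation. acc=(acc<<6)|0x2E=0xA6E
Byte[3]=93: continuation. acc=(acc<<6)|0x13=0x29B93
Completed: cp=U+29B93 (starts at byte 0)
Byte[4]=F9: INVALID lead byte (not 0xxx/110x/1110/11110)

Answer: 4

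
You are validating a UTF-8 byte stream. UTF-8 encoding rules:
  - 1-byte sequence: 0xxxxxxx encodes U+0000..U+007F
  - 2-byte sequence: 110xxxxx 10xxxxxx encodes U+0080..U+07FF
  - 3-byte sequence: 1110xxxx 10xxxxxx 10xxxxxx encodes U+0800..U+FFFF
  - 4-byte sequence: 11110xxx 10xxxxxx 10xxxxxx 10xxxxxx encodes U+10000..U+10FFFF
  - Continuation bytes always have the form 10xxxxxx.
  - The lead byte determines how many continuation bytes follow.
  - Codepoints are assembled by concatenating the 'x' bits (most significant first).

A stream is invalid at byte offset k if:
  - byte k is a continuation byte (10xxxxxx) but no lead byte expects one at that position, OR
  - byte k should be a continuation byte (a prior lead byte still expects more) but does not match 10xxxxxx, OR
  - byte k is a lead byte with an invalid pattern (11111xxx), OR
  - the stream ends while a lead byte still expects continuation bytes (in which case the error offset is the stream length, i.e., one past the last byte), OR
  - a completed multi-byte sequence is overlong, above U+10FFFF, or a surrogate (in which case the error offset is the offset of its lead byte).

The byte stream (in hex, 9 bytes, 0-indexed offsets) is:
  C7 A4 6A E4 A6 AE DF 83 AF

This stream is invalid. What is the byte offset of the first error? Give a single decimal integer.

Byte[0]=C7: 2-byte lead, need 1 cont bytes. acc=0x7
Byte[1]=A4: continuation. acc=(acc<<6)|0x24=0x1E4
Completed: cp=U+01E4 (starts at byte 0)
Byte[2]=6A: 1-byte ASCII. cp=U+006A
Byte[3]=E4: 3-byte lead, need 2 cont bytes. acc=0x4
Byte[4]=A6: continuation. acc=(acc<<6)|0x26=0x126
Byte[5]=AE: continuation. acc=(acc<<6)|0x2E=0x49AE
Completed: cp=U+49AE (starts at byte 3)
Byte[6]=DF: 2-byte lead, need 1 cont bytes. acc=0x1F
Byte[7]=83: continuation. acc=(acc<<6)|0x03=0x7C3
Completed: cp=U+07C3 (starts at byte 6)
Byte[8]=AF: INVALID lead byte (not 0xxx/110x/1110/11110)

Answer: 8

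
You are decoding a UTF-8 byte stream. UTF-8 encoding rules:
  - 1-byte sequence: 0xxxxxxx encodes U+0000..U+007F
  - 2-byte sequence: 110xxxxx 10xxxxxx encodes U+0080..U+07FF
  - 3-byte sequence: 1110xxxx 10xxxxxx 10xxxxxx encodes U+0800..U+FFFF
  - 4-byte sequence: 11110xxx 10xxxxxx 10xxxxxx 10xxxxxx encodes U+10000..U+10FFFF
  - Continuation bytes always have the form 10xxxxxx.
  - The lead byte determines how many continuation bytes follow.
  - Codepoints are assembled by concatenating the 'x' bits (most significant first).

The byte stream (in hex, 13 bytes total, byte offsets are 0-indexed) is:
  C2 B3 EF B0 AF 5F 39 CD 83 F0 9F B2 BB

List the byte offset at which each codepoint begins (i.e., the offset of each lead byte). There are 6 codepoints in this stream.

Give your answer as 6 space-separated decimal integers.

Byte[0]=C2: 2-byte lead, need 1 cont bytes. acc=0x2
Byte[1]=B3: continuation. acc=(acc<<6)|0x33=0xB3
Completed: cp=U+00B3 (starts at byte 0)
Byte[2]=EF: 3-byte lead, need 2 cont bytes. acc=0xF
Byte[3]=B0: continuation. acc=(acc<<6)|0x30=0x3F0
Byte[4]=AF: continuation. acc=(acc<<6)|0x2F=0xFC2F
Completed: cp=U+FC2F (starts at byte 2)
Byte[5]=5F: 1-byte ASCII. cp=U+005F
Byte[6]=39: 1-byte ASCII. cp=U+0039
Byte[7]=CD: 2-byte lead, need 1 cont bytes. acc=0xD
Byte[8]=83: continuation. acc=(acc<<6)|0x03=0x343
Completed: cp=U+0343 (starts at byte 7)
Byte[9]=F0: 4-byte lead, need 3 cont bytes. acc=0x0
Byte[10]=9F: continuation. acc=(acc<<6)|0x1F=0x1F
Byte[11]=B2: continuation. acc=(acc<<6)|0x32=0x7F2
Byte[12]=BB: continuation. acc=(acc<<6)|0x3B=0x1FCBB
Completed: cp=U+1FCBB (starts at byte 9)

Answer: 0 2 5 6 7 9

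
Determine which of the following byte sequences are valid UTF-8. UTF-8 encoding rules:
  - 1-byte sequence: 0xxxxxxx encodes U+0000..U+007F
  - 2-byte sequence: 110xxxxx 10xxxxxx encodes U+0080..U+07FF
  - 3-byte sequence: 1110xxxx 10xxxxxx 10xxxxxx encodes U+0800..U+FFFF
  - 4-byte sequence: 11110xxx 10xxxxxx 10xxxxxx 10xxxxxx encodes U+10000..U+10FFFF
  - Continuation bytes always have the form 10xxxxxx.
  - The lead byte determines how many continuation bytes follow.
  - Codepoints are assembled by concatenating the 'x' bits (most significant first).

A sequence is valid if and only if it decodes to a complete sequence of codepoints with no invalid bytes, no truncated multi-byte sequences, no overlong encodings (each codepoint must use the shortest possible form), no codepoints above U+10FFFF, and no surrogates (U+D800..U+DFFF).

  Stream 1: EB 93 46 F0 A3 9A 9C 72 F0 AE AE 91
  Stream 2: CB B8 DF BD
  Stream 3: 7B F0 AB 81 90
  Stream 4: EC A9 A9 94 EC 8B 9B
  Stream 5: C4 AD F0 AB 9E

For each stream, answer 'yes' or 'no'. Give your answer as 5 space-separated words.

Stream 1: error at byte offset 2. INVALID
Stream 2: decodes cleanly. VALID
Stream 3: decodes cleanly. VALID
Stream 4: error at byte offset 3. INVALID
Stream 5: error at byte offset 5. INVALID

Answer: no yes yes no no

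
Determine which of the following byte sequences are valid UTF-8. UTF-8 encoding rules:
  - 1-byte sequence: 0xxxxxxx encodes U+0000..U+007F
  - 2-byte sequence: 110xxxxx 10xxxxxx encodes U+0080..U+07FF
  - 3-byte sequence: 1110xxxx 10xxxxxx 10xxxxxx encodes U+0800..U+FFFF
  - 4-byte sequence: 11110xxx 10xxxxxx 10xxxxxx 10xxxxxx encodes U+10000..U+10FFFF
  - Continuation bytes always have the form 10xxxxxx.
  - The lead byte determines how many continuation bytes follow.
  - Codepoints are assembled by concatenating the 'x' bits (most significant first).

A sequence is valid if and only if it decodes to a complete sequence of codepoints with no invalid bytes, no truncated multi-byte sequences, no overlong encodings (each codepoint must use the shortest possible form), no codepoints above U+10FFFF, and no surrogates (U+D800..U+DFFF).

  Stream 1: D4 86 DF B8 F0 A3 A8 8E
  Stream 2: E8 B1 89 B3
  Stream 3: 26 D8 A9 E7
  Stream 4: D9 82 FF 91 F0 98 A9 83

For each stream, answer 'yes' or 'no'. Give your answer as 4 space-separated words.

Answer: yes no no no

Derivation:
Stream 1: decodes cleanly. VALID
Stream 2: error at byte offset 3. INVALID
Stream 3: error at byte offset 4. INVALID
Stream 4: error at byte offset 2. INVALID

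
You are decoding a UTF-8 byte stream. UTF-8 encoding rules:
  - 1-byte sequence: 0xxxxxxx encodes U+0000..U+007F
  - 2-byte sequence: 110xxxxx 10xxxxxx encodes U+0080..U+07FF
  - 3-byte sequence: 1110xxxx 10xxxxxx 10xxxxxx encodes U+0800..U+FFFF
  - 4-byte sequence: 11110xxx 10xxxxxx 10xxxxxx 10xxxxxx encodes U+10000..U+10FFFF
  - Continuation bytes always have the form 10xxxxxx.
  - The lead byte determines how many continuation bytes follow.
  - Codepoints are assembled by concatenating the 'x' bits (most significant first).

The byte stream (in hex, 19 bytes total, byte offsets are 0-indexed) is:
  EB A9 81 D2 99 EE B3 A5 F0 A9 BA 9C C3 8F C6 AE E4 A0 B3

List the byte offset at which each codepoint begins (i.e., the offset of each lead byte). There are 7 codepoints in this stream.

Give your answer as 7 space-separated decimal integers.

Answer: 0 3 5 8 12 14 16

Derivation:
Byte[0]=EB: 3-byte lead, need 2 cont bytes. acc=0xB
Byte[1]=A9: continuation. acc=(acc<<6)|0x29=0x2E9
Byte[2]=81: continuation. acc=(acc<<6)|0x01=0xBA41
Completed: cp=U+BA41 (starts at byte 0)
Byte[3]=D2: 2-byte lead, need 1 cont bytes. acc=0x12
Byte[4]=99: continuation. acc=(acc<<6)|0x19=0x499
Completed: cp=U+0499 (starts at byte 3)
Byte[5]=EE: 3-byte lead, need 2 cont bytes. acc=0xE
Byte[6]=B3: continuation. acc=(acc<<6)|0x33=0x3B3
Byte[7]=A5: continuation. acc=(acc<<6)|0x25=0xECE5
Completed: cp=U+ECE5 (starts at byte 5)
Byte[8]=F0: 4-byte lead, need 3 cont bytes. acc=0x0
Byte[9]=A9: continuation. acc=(acc<<6)|0x29=0x29
Byte[10]=BA: continuation. acc=(acc<<6)|0x3A=0xA7A
Byte[11]=9C: continuation. acc=(acc<<6)|0x1C=0x29E9C
Completed: cp=U+29E9C (starts at byte 8)
Byte[12]=C3: 2-byte lead, need 1 cont bytes. acc=0x3
Byte[13]=8F: continuation. acc=(acc<<6)|0x0F=0xCF
Completed: cp=U+00CF (starts at byte 12)
Byte[14]=C6: 2-byte lead, need 1 cont bytes. acc=0x6
Byte[15]=AE: continuation. acc=(acc<<6)|0x2E=0x1AE
Completed: cp=U+01AE (starts at byte 14)
Byte[16]=E4: 3-byte lead, need 2 cont bytes. acc=0x4
Byte[17]=A0: continuation. acc=(acc<<6)|0x20=0x120
Byte[18]=B3: continuation. acc=(acc<<6)|0x33=0x4833
Completed: cp=U+4833 (starts at byte 16)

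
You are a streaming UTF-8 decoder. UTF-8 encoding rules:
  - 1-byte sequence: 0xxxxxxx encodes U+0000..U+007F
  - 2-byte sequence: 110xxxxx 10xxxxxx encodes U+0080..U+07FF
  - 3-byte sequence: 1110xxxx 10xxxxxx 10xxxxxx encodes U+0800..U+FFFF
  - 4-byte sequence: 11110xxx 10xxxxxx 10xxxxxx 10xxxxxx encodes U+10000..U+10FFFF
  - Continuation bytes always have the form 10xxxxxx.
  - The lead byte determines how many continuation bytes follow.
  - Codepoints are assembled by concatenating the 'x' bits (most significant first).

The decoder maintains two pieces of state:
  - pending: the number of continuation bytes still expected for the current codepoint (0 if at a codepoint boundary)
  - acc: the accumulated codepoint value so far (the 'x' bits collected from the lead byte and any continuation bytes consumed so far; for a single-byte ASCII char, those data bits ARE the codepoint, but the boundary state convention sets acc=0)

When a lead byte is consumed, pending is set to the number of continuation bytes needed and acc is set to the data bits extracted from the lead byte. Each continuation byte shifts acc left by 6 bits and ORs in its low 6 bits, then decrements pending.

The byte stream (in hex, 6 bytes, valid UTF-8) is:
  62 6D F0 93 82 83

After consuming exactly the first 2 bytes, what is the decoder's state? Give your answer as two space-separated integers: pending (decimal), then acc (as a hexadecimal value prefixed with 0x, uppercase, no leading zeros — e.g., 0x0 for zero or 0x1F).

Byte[0]=62: 1-byte. pending=0, acc=0x0
Byte[1]=6D: 1-byte. pending=0, acc=0x0

Answer: 0 0x0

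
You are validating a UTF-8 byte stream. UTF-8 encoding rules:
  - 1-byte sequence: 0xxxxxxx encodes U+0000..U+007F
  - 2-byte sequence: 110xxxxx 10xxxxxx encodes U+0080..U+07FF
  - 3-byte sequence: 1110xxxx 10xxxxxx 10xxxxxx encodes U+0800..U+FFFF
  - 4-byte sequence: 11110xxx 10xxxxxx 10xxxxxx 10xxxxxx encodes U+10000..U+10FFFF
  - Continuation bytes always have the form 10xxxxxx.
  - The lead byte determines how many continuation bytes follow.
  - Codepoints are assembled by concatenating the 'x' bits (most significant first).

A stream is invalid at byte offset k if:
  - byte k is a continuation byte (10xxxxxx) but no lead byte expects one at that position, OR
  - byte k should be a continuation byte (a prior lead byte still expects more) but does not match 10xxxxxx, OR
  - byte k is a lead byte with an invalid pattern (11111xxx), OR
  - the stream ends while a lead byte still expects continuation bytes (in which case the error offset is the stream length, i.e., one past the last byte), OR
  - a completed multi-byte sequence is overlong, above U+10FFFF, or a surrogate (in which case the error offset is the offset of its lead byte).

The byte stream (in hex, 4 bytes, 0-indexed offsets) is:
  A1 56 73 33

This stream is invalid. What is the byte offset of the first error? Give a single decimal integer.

Byte[0]=A1: INVALID lead byte (not 0xxx/110x/1110/11110)

Answer: 0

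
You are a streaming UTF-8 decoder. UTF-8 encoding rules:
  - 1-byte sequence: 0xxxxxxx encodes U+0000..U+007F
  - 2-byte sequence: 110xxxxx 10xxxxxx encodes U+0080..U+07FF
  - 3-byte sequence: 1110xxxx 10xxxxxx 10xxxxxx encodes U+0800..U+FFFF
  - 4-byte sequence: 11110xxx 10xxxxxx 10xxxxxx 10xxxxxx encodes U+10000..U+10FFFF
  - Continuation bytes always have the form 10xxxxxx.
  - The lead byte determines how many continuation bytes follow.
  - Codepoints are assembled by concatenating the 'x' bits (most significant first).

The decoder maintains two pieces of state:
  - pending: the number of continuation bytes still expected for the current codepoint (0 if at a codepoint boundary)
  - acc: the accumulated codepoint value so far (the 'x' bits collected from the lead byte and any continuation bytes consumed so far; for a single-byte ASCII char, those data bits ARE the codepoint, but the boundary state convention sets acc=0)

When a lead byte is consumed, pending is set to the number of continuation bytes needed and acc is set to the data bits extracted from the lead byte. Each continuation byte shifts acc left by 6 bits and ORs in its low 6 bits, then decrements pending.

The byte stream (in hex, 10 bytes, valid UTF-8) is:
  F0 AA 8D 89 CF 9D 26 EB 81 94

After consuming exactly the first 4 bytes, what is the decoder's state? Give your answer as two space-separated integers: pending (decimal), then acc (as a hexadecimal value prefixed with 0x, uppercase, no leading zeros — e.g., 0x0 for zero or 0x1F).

Answer: 0 0x2A349

Derivation:
Byte[0]=F0: 4-byte lead. pending=3, acc=0x0
Byte[1]=AA: continuation. acc=(acc<<6)|0x2A=0x2A, pending=2
Byte[2]=8D: continuation. acc=(acc<<6)|0x0D=0xA8D, pending=1
Byte[3]=89: continuation. acc=(acc<<6)|0x09=0x2A349, pending=0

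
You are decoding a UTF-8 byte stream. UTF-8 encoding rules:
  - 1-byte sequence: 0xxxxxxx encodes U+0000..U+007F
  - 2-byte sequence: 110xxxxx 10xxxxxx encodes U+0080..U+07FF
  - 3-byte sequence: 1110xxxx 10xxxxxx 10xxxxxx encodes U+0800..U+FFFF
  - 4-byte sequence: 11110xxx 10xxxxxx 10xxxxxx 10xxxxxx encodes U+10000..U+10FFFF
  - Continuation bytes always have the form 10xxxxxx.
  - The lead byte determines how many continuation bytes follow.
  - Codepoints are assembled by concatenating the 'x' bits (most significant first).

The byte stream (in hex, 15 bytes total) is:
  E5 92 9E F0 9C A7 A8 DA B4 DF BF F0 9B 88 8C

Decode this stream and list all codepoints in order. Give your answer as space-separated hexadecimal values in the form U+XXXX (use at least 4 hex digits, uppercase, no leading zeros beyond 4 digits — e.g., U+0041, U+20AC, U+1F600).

Byte[0]=E5: 3-byte lead, need 2 cont bytes. acc=0x5
Byte[1]=92: continuation. acc=(acc<<6)|0x12=0x152
Byte[2]=9E: continuation. acc=(acc<<6)|0x1E=0x549E
Completed: cp=U+549E (starts at byte 0)
Byte[3]=F0: 4-byte lead, need 3 cont bytes. acc=0x0
Byte[4]=9C: continuation. acc=(acc<<6)|0x1C=0x1C
Byte[5]=A7: continuation. acc=(acc<<6)|0x27=0x727
Byte[6]=A8: continuation. acc=(acc<<6)|0x28=0x1C9E8
Completed: cp=U+1C9E8 (starts at byte 3)
Byte[7]=DA: 2-byte lead, need 1 cont bytes. acc=0x1A
Byte[8]=B4: continuation. acc=(acc<<6)|0x34=0x6B4
Completed: cp=U+06B4 (starts at byte 7)
Byte[9]=DF: 2-byte lead, need 1 cont bytes. acc=0x1F
Byte[10]=BF: continuation. acc=(acc<<6)|0x3F=0x7FF
Completed: cp=U+07FF (starts at byte 9)
Byte[11]=F0: 4-byte lead, need 3 cont bytes. acc=0x0
Byte[12]=9B: continuation. acc=(acc<<6)|0x1B=0x1B
Byte[13]=88: continuation. acc=(acc<<6)|0x08=0x6C8
Byte[14]=8C: continuation. acc=(acc<<6)|0x0C=0x1B20C
Completed: cp=U+1B20C (starts at byte 11)

Answer: U+549E U+1C9E8 U+06B4 U+07FF U+1B20C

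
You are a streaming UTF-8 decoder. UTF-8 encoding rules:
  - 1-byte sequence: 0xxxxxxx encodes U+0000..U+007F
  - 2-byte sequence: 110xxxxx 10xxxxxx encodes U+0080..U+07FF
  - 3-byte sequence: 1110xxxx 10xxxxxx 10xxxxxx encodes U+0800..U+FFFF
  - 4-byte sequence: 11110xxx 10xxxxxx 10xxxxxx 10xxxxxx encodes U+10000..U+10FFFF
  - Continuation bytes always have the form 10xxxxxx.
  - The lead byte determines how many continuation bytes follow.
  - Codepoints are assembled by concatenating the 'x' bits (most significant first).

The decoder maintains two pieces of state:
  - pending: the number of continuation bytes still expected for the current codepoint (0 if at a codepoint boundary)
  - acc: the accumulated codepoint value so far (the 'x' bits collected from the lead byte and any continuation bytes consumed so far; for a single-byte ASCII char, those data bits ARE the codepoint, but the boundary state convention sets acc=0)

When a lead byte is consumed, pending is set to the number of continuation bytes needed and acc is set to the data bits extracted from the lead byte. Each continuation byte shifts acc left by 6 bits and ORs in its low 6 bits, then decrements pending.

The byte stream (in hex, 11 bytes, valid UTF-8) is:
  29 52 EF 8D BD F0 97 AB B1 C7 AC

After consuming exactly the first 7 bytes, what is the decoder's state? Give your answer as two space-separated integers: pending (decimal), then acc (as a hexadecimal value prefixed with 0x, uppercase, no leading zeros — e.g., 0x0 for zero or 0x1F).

Byte[0]=29: 1-byte. pending=0, acc=0x0
Byte[1]=52: 1-byte. pending=0, acc=0x0
Byte[2]=EF: 3-byte lead. pending=2, acc=0xF
Byte[3]=8D: continuation. acc=(acc<<6)|0x0D=0x3CD, pending=1
Byte[4]=BD: continuation. acc=(acc<<6)|0x3D=0xF37D, pending=0
Byte[5]=F0: 4-byte lead. pending=3, acc=0x0
Byte[6]=97: continuation. acc=(acc<<6)|0x17=0x17, pending=2

Answer: 2 0x17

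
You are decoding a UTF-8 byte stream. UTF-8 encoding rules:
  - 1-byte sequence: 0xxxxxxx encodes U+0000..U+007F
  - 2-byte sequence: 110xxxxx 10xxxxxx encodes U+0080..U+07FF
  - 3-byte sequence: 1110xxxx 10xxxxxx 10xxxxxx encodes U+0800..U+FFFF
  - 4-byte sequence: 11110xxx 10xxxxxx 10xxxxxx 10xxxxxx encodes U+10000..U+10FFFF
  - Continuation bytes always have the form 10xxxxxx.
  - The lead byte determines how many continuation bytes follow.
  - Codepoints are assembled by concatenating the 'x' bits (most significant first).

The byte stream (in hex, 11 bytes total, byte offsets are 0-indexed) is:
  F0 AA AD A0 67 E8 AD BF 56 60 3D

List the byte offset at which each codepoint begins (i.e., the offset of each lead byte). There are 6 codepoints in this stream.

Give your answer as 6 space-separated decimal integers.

Byte[0]=F0: 4-byte lead, need 3 cont bytes. acc=0x0
Byte[1]=AA: continuation. acc=(acc<<6)|0x2A=0x2A
Byte[2]=AD: continuation. acc=(acc<<6)|0x2D=0xAAD
Byte[3]=A0: continuation. acc=(acc<<6)|0x20=0x2AB60
Completed: cp=U+2AB60 (starts at byte 0)
Byte[4]=67: 1-byte ASCII. cp=U+0067
Byte[5]=E8: 3-byte lead, need 2 cont bytes. acc=0x8
Byte[6]=AD: continuation. acc=(acc<<6)|0x2D=0x22D
Byte[7]=BF: continuation. acc=(acc<<6)|0x3F=0x8B7F
Completed: cp=U+8B7F (starts at byte 5)
Byte[8]=56: 1-byte ASCII. cp=U+0056
Byte[9]=60: 1-byte ASCII. cp=U+0060
Byte[10]=3D: 1-byte ASCII. cp=U+003D

Answer: 0 4 5 8 9 10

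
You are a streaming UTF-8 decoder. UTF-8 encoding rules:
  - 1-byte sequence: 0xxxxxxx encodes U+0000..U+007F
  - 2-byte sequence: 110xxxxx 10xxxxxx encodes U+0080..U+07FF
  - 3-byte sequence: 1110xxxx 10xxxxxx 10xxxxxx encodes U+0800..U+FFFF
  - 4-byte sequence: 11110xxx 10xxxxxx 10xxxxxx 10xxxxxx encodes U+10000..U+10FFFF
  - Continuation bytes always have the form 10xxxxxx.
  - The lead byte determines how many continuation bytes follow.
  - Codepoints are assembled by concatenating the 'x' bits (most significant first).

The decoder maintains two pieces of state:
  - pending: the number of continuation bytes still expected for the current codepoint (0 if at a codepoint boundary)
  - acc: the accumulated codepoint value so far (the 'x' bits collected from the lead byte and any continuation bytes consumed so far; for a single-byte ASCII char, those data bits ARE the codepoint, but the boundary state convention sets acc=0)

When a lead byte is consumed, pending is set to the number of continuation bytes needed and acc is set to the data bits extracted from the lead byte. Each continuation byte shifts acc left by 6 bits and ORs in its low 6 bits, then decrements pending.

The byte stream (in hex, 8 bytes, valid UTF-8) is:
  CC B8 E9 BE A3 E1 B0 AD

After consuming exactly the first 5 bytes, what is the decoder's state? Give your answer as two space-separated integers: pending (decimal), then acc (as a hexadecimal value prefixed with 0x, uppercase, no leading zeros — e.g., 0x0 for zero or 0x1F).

Byte[0]=CC: 2-byte lead. pending=1, acc=0xC
Byte[1]=B8: continuation. acc=(acc<<6)|0x38=0x338, pending=0
Byte[2]=E9: 3-byte lead. pending=2, acc=0x9
Byte[3]=BE: continuation. acc=(acc<<6)|0x3E=0x27E, pending=1
Byte[4]=A3: continuation. acc=(acc<<6)|0x23=0x9FA3, pending=0

Answer: 0 0x9FA3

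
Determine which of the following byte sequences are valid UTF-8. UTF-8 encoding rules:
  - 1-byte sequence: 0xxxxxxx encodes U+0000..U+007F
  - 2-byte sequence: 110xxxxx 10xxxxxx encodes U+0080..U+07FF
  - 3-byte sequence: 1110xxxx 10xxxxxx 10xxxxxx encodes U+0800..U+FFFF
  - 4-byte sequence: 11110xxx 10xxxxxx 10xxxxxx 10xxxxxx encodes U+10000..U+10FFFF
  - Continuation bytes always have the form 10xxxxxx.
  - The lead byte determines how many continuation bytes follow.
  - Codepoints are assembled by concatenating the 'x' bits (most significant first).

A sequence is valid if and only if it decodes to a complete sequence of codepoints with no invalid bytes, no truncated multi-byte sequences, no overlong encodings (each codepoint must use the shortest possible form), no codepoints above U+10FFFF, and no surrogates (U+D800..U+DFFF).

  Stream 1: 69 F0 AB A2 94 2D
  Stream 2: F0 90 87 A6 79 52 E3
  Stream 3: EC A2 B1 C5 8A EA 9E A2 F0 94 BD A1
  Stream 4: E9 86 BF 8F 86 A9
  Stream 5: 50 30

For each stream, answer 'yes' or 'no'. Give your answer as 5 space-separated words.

Stream 1: decodes cleanly. VALID
Stream 2: error at byte offset 7. INVALID
Stream 3: decodes cleanly. VALID
Stream 4: error at byte offset 3. INVALID
Stream 5: decodes cleanly. VALID

Answer: yes no yes no yes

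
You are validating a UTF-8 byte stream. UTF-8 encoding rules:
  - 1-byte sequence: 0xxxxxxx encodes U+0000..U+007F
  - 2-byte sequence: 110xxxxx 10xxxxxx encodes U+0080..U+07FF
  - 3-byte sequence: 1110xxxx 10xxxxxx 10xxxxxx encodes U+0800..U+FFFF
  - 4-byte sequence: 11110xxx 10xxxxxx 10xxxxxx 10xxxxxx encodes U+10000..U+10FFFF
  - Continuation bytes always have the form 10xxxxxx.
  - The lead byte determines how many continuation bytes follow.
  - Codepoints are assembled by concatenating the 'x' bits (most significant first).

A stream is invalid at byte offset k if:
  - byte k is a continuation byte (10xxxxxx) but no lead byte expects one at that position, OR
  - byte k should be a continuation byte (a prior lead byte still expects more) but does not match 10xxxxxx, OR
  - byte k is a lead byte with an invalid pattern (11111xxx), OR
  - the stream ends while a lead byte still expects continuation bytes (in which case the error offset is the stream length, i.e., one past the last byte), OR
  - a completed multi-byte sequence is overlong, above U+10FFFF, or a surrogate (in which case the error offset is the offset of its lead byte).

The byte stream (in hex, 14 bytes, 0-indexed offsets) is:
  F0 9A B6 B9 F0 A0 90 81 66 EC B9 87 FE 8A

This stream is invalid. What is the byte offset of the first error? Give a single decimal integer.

Answer: 12

Derivation:
Byte[0]=F0: 4-byte lead, need 3 cont bytes. acc=0x0
Byte[1]=9A: continuation. acc=(acc<<6)|0x1A=0x1A
Byte[2]=B6: continuation. acc=(acc<<6)|0x36=0x6B6
Byte[3]=B9: continuation. acc=(acc<<6)|0x39=0x1ADB9
Completed: cp=U+1ADB9 (starts at byte 0)
Byte[4]=F0: 4-byte lead, need 3 cont bytes. acc=0x0
Byte[5]=A0: continuation. acc=(acc<<6)|0x20=0x20
Byte[6]=90: continuation. acc=(acc<<6)|0x10=0x810
Byte[7]=81: continuation. acc=(acc<<6)|0x01=0x20401
Completed: cp=U+20401 (starts at byte 4)
Byte[8]=66: 1-byte ASCII. cp=U+0066
Byte[9]=EC: 3-byte lead, need 2 cont bytes. acc=0xC
Byte[10]=B9: continuation. acc=(acc<<6)|0x39=0x339
Byte[11]=87: continuation. acc=(acc<<6)|0x07=0xCE47
Completed: cp=U+CE47 (starts at byte 9)
Byte[12]=FE: INVALID lead byte (not 0xxx/110x/1110/11110)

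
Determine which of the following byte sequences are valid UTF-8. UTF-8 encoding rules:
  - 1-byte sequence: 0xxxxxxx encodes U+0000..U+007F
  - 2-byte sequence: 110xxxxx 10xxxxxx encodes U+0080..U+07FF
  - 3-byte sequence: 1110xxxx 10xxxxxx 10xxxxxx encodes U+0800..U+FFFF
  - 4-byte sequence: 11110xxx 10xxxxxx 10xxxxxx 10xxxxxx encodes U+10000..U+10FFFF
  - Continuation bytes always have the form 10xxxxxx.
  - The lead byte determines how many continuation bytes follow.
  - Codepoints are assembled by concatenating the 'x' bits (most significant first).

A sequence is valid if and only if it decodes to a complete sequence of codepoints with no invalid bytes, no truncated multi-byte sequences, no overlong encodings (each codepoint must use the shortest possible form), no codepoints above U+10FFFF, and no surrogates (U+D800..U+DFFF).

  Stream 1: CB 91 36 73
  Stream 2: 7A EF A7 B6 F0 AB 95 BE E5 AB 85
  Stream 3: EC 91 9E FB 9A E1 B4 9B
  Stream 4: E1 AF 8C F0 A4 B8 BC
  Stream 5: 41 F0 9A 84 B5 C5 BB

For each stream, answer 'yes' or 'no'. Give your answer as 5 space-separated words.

Answer: yes yes no yes yes

Derivation:
Stream 1: decodes cleanly. VALID
Stream 2: decodes cleanly. VALID
Stream 3: error at byte offset 3. INVALID
Stream 4: decodes cleanly. VALID
Stream 5: decodes cleanly. VALID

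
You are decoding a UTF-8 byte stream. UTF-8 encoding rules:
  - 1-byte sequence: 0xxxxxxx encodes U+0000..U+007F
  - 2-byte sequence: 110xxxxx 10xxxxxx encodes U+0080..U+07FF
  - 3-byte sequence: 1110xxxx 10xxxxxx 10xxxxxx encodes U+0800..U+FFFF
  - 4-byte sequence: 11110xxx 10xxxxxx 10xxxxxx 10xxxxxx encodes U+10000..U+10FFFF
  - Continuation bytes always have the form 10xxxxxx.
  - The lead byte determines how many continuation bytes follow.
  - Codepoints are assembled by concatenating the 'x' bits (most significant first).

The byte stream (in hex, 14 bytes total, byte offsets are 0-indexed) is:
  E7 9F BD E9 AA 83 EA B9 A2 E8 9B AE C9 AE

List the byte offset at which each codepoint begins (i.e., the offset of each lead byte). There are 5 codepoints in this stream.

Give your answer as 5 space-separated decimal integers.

Answer: 0 3 6 9 12

Derivation:
Byte[0]=E7: 3-byte lead, need 2 cont bytes. acc=0x7
Byte[1]=9F: continuation. acc=(acc<<6)|0x1F=0x1DF
Byte[2]=BD: continuation. acc=(acc<<6)|0x3D=0x77FD
Completed: cp=U+77FD (starts at byte 0)
Byte[3]=E9: 3-byte lead, need 2 cont bytes. acc=0x9
Byte[4]=AA: continuation. acc=(acc<<6)|0x2A=0x26A
Byte[5]=83: continuation. acc=(acc<<6)|0x03=0x9A83
Completed: cp=U+9A83 (starts at byte 3)
Byte[6]=EA: 3-byte lead, need 2 cont bytes. acc=0xA
Byte[7]=B9: continuation. acc=(acc<<6)|0x39=0x2B9
Byte[8]=A2: continuation. acc=(acc<<6)|0x22=0xAE62
Completed: cp=U+AE62 (starts at byte 6)
Byte[9]=E8: 3-byte lead, need 2 cont bytes. acc=0x8
Byte[10]=9B: continuation. acc=(acc<<6)|0x1B=0x21B
Byte[11]=AE: continuation. acc=(acc<<6)|0x2E=0x86EE
Completed: cp=U+86EE (starts at byte 9)
Byte[12]=C9: 2-byte lead, need 1 cont bytes. acc=0x9
Byte[13]=AE: continuation. acc=(acc<<6)|0x2E=0x26E
Completed: cp=U+026E (starts at byte 12)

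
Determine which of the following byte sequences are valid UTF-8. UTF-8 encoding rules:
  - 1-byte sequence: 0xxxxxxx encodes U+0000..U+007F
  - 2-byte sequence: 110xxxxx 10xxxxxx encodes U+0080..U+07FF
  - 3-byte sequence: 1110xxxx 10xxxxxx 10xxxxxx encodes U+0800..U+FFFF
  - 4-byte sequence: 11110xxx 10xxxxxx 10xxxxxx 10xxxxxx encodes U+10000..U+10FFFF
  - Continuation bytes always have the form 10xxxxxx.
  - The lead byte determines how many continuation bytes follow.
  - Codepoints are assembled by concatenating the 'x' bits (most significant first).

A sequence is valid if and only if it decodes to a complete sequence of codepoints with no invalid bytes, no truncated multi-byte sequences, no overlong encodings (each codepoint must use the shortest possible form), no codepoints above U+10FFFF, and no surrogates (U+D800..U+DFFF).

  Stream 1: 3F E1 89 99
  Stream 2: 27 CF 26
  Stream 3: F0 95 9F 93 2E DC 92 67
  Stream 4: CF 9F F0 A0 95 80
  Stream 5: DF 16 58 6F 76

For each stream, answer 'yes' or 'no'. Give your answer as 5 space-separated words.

Answer: yes no yes yes no

Derivation:
Stream 1: decodes cleanly. VALID
Stream 2: error at byte offset 2. INVALID
Stream 3: decodes cleanly. VALID
Stream 4: decodes cleanly. VALID
Stream 5: error at byte offset 1. INVALID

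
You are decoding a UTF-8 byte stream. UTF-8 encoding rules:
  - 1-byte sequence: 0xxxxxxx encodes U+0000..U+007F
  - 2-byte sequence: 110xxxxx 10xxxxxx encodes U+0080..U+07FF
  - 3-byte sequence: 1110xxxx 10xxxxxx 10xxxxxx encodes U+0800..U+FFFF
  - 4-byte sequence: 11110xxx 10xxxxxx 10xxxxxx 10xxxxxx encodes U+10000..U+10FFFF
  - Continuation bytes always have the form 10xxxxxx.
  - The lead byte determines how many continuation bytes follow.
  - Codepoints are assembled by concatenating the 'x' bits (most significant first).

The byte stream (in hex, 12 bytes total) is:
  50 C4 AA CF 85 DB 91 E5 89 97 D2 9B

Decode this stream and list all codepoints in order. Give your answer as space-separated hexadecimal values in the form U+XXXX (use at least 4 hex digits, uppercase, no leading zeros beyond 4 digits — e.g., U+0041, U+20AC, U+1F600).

Byte[0]=50: 1-byte ASCII. cp=U+0050
Byte[1]=C4: 2-byte lead, need 1 cont bytes. acc=0x4
Byte[2]=AA: continuation. acc=(acc<<6)|0x2A=0x12A
Completed: cp=U+012A (starts at byte 1)
Byte[3]=CF: 2-byte lead, need 1 cont bytes. acc=0xF
Byte[4]=85: continuation. acc=(acc<<6)|0x05=0x3C5
Completed: cp=U+03C5 (starts at byte 3)
Byte[5]=DB: 2-byte lead, need 1 cont bytes. acc=0x1B
Byte[6]=91: continuation. acc=(acc<<6)|0x11=0x6D1
Completed: cp=U+06D1 (starts at byte 5)
Byte[7]=E5: 3-byte lead, need 2 cont bytes. acc=0x5
Byte[8]=89: continuation. acc=(acc<<6)|0x09=0x149
Byte[9]=97: continuation. acc=(acc<<6)|0x17=0x5257
Completed: cp=U+5257 (starts at byte 7)
Byte[10]=D2: 2-byte lead, need 1 cont bytes. acc=0x12
Byte[11]=9B: continuation. acc=(acc<<6)|0x1B=0x49B
Completed: cp=U+049B (starts at byte 10)

Answer: U+0050 U+012A U+03C5 U+06D1 U+5257 U+049B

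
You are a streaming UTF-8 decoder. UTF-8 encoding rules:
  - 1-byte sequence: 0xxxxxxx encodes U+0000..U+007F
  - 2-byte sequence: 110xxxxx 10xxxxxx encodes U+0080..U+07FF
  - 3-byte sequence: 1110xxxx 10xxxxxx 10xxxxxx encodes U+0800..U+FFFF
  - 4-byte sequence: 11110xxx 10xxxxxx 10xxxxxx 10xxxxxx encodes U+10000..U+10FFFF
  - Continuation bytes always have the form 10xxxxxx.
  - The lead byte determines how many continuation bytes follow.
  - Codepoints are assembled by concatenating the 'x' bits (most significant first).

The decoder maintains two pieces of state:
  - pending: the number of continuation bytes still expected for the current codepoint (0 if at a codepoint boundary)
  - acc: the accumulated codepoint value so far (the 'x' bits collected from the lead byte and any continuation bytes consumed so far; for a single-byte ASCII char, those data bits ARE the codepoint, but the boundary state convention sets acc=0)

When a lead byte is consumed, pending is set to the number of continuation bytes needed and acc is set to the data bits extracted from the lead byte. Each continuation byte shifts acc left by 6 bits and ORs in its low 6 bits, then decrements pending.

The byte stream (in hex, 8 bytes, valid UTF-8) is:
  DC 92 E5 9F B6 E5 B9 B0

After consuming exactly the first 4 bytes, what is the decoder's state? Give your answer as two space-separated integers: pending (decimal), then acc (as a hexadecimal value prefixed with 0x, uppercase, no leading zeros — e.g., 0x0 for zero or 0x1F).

Answer: 1 0x15F

Derivation:
Byte[0]=DC: 2-byte lead. pending=1, acc=0x1C
Byte[1]=92: continuation. acc=(acc<<6)|0x12=0x712, pending=0
Byte[2]=E5: 3-byte lead. pending=2, acc=0x5
Byte[3]=9F: continuation. acc=(acc<<6)|0x1F=0x15F, pending=1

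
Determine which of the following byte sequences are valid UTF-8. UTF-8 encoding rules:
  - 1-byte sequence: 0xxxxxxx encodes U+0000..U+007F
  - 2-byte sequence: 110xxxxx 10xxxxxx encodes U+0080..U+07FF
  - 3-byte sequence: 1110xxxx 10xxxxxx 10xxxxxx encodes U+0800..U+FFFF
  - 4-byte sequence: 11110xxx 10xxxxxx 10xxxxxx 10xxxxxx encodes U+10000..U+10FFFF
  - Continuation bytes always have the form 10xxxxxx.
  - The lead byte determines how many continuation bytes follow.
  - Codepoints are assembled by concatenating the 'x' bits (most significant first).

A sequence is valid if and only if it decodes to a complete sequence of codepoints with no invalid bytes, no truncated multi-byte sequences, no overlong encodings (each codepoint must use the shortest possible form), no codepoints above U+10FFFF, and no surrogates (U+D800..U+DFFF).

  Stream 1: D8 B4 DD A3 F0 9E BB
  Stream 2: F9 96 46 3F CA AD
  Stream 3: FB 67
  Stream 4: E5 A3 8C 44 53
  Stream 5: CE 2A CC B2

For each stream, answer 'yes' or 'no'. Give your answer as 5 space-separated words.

Stream 1: error at byte offset 7. INVALID
Stream 2: error at byte offset 0. INVALID
Stream 3: error at byte offset 0. INVALID
Stream 4: decodes cleanly. VALID
Stream 5: error at byte offset 1. INVALID

Answer: no no no yes no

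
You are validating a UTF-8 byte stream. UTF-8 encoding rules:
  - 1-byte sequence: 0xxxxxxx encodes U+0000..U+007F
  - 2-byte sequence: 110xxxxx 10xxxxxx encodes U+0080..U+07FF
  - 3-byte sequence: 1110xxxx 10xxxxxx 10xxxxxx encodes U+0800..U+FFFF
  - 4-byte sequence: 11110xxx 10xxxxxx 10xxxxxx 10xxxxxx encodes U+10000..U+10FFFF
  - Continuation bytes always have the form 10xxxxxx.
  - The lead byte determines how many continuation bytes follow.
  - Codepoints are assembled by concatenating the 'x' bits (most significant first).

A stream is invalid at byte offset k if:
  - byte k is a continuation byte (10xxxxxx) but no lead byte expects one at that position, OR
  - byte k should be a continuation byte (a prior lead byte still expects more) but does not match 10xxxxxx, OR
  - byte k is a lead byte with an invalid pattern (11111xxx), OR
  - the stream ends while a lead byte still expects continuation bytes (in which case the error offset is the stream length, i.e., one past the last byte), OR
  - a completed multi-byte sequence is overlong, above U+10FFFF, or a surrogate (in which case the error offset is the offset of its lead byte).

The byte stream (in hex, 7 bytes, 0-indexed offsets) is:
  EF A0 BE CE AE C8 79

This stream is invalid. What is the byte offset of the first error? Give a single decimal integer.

Byte[0]=EF: 3-byte lead, need 2 cont bytes. acc=0xF
Byte[1]=A0: continuation. acc=(acc<<6)|0x20=0x3E0
Byte[2]=BE: continuation. acc=(acc<<6)|0x3E=0xF83E
Completed: cp=U+F83E (starts at byte 0)
Byte[3]=CE: 2-byte lead, need 1 cont bytes. acc=0xE
Byte[4]=AE: continuation. acc=(acc<<6)|0x2E=0x3AE
Completed: cp=U+03AE (starts at byte 3)
Byte[5]=C8: 2-byte lead, need 1 cont bytes. acc=0x8
Byte[6]=79: expected 10xxxxxx continuation. INVALID

Answer: 6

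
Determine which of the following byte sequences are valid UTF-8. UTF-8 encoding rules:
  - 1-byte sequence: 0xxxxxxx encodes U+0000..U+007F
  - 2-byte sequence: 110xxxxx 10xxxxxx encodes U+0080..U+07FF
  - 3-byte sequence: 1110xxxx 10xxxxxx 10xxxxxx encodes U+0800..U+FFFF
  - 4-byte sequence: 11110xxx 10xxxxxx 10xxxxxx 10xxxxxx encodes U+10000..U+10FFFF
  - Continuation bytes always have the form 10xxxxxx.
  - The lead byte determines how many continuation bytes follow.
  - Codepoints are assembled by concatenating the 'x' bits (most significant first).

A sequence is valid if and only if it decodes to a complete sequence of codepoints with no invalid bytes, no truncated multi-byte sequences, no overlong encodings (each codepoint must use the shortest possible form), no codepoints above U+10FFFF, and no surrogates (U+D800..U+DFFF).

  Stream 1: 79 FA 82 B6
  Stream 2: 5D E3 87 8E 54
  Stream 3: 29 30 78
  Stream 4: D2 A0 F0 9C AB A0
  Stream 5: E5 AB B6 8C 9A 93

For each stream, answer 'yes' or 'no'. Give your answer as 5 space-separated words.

Answer: no yes yes yes no

Derivation:
Stream 1: error at byte offset 1. INVALID
Stream 2: decodes cleanly. VALID
Stream 3: decodes cleanly. VALID
Stream 4: decodes cleanly. VALID
Stream 5: error at byte offset 3. INVALID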